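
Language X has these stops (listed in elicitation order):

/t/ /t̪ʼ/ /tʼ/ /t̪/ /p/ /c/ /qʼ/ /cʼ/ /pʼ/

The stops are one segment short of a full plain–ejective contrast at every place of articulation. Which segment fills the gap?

Plain: /p/ (bilabial), /t̪/ (dental), /t/ (alveolar), /c/ (palatal).
Ejective: /pʼ/ (bilabial), /t̪ʼ/ (dental), /tʼ/ (alveolar), /cʼ/ (palatal), /qʼ/ (uvular).
The uvular row has no plain member, so the gap is the plain uvular stop /q/.

/q/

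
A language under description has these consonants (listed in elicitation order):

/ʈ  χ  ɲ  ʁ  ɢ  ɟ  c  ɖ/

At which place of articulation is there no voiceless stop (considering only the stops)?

uvular

Voiceless: /ʈ/ (retroflex), /c/ (palatal).
Voiced: /ɖ/ (retroflex), /ɟ/ (palatal), /ɢ/ (uvular).
Every place of articulation has a voiceless member except uvular, where /q/ would be expected.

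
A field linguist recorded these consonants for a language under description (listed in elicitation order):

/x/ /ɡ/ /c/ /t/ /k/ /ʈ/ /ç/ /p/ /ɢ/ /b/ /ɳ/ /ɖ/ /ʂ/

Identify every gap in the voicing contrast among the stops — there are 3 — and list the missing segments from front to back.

/d/, /ɟ/, /q/

Voiceless: /p/ (bilabial), /t/ (alveolar), /ʈ/ (retroflex), /c/ (palatal), /k/ (velar).
Voiced: /b/ (bilabial), /ɖ/ (retroflex), /ɡ/ (velar), /ɢ/ (uvular).
Gaps, from front to back: alveolar lacks voiced (/d/); palatal lacks voiced (/ɟ/); uvular lacks voiceless (/q/).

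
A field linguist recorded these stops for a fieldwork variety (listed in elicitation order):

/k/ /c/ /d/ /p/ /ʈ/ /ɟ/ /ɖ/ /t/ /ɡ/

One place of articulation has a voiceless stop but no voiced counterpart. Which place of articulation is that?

Voiceless: /p/ (bilabial), /t/ (alveolar), /ʈ/ (retroflex), /c/ (palatal), /k/ (velar).
Voiced: /d/ (alveolar), /ɖ/ (retroflex), /ɟ/ (palatal), /ɡ/ (velar).
Every place of articulation has a voiced member except bilabial, where /b/ would be expected.

bilabial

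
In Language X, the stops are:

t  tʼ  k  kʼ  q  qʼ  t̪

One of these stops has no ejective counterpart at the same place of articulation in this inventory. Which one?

/t̪/

Alveolar: /t/ ~ /tʼ/
Velar: /k/ ~ /kʼ/
Uvular: /q/ ~ /qʼ/
Dental: only /t̪/ (plain); no ejective partner.
So /t̪/ is the unpaired segment.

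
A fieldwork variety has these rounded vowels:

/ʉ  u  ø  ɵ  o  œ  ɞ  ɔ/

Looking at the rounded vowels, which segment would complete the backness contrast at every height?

/y/

Front: /ø/ (high-mid), /œ/ (low-mid).
Central: /ʉ/ (high), /ɵ/ (high-mid), /ɞ/ (low-mid).
Back: /u/ (high), /o/ (high-mid), /ɔ/ (low-mid).
The high row has no front member, so the gap is the high front rounded vowel /y/.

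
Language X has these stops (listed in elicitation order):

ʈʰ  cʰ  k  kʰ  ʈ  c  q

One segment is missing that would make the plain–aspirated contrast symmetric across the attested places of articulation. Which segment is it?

/qʰ/

retroflex: plain /ʈ/, aspirated /ʈʰ/.
palatal: plain /c/, aspirated /cʰ/.
velar: plain /k/, aspirated /kʰ/.
uvular: plain /q/, aspirated —.
The uvular row has no aspirated member, so the gap is the aspirated uvular stop /qʰ/.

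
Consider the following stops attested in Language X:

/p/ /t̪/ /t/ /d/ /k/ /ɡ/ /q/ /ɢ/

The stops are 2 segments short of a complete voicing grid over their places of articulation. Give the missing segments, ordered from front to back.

/b/, /d̪/

place of articulation  voiceless  voiced  
bilabial          p         —       
dental            t̪        —       
alveolar          t         d       
velar             k         ɡ       
uvular            q         ɢ       
Gaps, from front to back: bilabial lacks voiced (/b/); dental lacks voiced (/d̪/).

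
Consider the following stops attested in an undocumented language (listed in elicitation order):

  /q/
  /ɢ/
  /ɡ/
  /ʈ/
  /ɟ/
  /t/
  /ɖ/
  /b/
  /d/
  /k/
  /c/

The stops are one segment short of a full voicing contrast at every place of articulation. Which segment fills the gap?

/p/

place of articulation  voiceless  voiced  
bilabial          —         b       
alveolar          t         d       
retroflex         ʈ         ɖ       
palatal           c         ɟ       
velar             k         ɡ       
uvular            q         ɢ       
The bilabial row has no voiceless member, so the gap is the voiceless bilabial stop /p/.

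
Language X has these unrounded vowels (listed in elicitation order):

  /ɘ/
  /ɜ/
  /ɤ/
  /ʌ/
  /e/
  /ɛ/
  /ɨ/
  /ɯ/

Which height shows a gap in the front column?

high

high: front —, central /ɨ/, back /ɯ/.
high-mid: front /e/, central /ɘ/, back /ɤ/.
low-mid: front /ɛ/, central /ɜ/, back /ʌ/.
Every height has a front member except high, where /i/ would be expected.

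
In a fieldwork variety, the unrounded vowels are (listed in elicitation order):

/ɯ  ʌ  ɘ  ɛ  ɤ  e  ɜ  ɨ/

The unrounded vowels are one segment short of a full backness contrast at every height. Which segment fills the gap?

/i/

high: front —, central /ɨ/, back /ɯ/.
high-mid: front /e/, central /ɘ/, back /ɤ/.
low-mid: front /ɛ/, central /ɜ/, back /ʌ/.
The high row has no front member, so the gap is the high front unrounded vowel /i/.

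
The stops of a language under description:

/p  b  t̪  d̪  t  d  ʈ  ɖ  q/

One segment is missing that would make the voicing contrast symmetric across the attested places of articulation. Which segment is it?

bilabial: voiceless /p/, voiced /b/.
dental: voiceless /t̪/, voiced /d̪/.
alveolar: voiceless /t/, voiced /d/.
retroflex: voiceless /ʈ/, voiced /ɖ/.
uvular: voiceless /q/, voiced —.
The uvular row has no voiced member, so the gap is the voiced uvular stop /ɢ/.

/ɢ/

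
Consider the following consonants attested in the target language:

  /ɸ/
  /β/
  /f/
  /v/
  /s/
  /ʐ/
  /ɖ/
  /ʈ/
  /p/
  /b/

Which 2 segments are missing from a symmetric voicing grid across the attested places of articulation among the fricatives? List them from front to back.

/z/, /ʂ/

place of articulation  voiceless  voiced  
bilabial          ɸ         β       
labiodental       f         v       
alveolar          s         —       
retroflex         —         ʐ       
Gaps, from front to back: alveolar lacks voiced (/z/); retroflex lacks voiceless (/ʂ/).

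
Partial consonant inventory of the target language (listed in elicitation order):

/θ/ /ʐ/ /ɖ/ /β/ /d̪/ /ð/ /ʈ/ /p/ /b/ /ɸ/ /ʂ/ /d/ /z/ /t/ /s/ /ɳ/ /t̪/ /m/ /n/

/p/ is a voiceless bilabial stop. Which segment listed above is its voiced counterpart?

The voiced counterpart is a voiced bilabial stop — in this inventory, /b/.

/b/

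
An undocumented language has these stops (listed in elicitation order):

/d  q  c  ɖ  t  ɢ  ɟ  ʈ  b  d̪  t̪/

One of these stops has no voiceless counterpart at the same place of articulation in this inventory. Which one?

/b/

Dental: /t̪/ ~ /d̪/
Alveolar: /t/ ~ /d/
Retroflex: /ʈ/ ~ /ɖ/
Palatal: /c/ ~ /ɟ/
Uvular: /q/ ~ /ɢ/
Bilabial: only /b/ (voiced); no voiceless partner.
So /b/ is the unpaired segment.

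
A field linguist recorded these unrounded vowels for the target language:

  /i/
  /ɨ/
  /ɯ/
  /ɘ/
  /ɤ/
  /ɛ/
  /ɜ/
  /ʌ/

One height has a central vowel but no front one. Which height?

high-mid

high: front /i/, central /ɨ/, back /ɯ/.
high-mid: front —, central /ɘ/, back /ɤ/.
low-mid: front /ɛ/, central /ɜ/, back /ʌ/.
Every height has a front member except high-mid, where /e/ would be expected.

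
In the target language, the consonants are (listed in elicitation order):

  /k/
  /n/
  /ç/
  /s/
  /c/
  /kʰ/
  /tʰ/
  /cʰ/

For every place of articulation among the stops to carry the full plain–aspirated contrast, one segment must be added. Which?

/t/

place of articulation  plain     aspirated
alveolar          —         tʰ      
palatal           c         cʰ      
velar             k         kʰ      
The alveolar row has no plain member, so the gap is the plain alveolar stop /t/.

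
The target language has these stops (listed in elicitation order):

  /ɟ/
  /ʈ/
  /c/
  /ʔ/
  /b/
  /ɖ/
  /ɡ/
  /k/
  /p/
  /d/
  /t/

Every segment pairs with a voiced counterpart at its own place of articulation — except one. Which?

Bilabial: /p/ ~ /b/
Alveolar: /t/ ~ /d/
Retroflex: /ʈ/ ~ /ɖ/
Palatal: /c/ ~ /ɟ/
Velar: /k/ ~ /ɡ/
Glottal: only /ʔ/ (voiceless); no voiced partner.
So /ʔ/ is the unpaired segment.

/ʔ/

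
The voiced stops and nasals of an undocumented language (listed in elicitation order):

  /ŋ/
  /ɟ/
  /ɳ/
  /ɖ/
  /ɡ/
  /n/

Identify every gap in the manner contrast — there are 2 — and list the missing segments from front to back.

Oral stop: /ɖ/ (retroflex), /ɟ/ (palatal), /ɡ/ (velar).
Nasal: /n/ (alveolar), /ɳ/ (retroflex), /ŋ/ (velar).
Gaps, from front to back: alveolar lacks oral stop (/d/); palatal lacks nasal (/ɲ/).

/d/, /ɲ/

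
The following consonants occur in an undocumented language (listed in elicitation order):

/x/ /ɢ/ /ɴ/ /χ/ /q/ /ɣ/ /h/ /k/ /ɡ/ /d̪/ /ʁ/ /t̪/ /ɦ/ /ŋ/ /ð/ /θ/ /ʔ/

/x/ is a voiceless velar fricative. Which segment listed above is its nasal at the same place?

/ŋ/

The nasal at the same place is a velar nasal — in this inventory, /ŋ/.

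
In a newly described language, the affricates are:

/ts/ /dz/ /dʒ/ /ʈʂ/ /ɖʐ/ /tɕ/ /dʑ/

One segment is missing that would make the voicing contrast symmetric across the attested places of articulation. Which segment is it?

alveolar: voiceless /ts/, voiced /dz/.
postalveolar: voiceless —, voiced /dʒ/.
retroflex: voiceless /ʈʂ/, voiced /ɖʐ/.
alveolo-palatal: voiceless /tɕ/, voiced /dʑ/.
The postalveolar row has no voiceless member, so the gap is the voiceless postalveolar affricate /tʃ/.

/tʃ/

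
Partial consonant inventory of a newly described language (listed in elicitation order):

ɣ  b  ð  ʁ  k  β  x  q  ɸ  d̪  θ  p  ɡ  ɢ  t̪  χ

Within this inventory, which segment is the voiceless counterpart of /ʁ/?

/χ/

/ʁ/ is a voiced uvular fricative.
The voiceless counterpart is a voiceless uvular fricative — in this inventory, /χ/.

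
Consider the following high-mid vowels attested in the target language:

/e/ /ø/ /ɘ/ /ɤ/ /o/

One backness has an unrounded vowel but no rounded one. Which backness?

central

Unrounded: /e/ (front), /ɘ/ (central), /ɤ/ (back).
Rounded: /ø/ (front), /o/ (back).
Every backness has a rounded member except central, where /ɵ/ would be expected.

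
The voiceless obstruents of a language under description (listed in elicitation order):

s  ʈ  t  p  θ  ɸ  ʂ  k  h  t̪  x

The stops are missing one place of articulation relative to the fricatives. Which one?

bilabial: stop /p/, fricative /ɸ/.
dental: stop /t̪/, fricative /θ/.
alveolar: stop /t/, fricative /s/.
retroflex: stop /ʈ/, fricative /ʂ/.
velar: stop /k/, fricative /x/.
glottal: stop —, fricative /h/.
Every place of articulation has a stop member except glottal, where /ʔ/ would be expected.

glottal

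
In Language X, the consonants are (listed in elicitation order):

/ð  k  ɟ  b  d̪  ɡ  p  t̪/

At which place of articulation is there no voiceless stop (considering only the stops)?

place of articulation  voiceless  voiced  
bilabial          p         b       
dental            t̪        d̪      
palatal           —         ɟ       
velar             k         ɡ       
Every place of articulation has a voiceless member except palatal, where /c/ would be expected.

palatal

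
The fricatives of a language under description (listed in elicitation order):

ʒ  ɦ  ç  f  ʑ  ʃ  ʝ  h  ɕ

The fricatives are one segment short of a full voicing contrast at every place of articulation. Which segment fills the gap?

place of articulation  voiceless  voiced  
labiodental       f         —       
postalveolar      ʃ         ʒ       
alveolo-palatal   ɕ         ʑ       
palatal           ç         ʝ       
glottal           h         ɦ       
The labiodental row has no voiced member, so the gap is the voiced labiodental fricative /v/.

/v/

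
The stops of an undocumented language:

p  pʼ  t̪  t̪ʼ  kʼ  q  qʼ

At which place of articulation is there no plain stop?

velar

place of articulation  plain     ejective
bilabial          p         pʼ      
dental            t̪        t̪ʼ     
velar             —         kʼ      
uvular            q         qʼ      
Every place of articulation has a plain member except velar, where /k/ would be expected.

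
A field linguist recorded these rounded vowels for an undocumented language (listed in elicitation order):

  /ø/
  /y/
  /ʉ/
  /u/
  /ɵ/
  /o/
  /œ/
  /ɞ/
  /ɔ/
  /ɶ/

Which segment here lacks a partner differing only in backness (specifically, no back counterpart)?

High: /y/ ~ /ʉ/ ~ /u/
High-mid: /ø/ ~ /ɵ/ ~ /o/
Low-mid: /œ/ ~ /ɞ/ ~ /ɔ/
Low: only /ɶ/ (front); no back partner.
So /ɶ/ is the unpaired segment.

/ɶ/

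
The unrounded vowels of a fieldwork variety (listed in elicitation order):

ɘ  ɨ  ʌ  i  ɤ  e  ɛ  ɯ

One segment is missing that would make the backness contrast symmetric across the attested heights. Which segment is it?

Front: /i/ (high), /e/ (high-mid), /ɛ/ (low-mid).
Central: /ɨ/ (high), /ɘ/ (high-mid).
Back: /ɯ/ (high), /ɤ/ (high-mid), /ʌ/ (low-mid).
The low-mid row has no central member, so the gap is the low-mid central unrounded vowel /ɜ/.

/ɜ/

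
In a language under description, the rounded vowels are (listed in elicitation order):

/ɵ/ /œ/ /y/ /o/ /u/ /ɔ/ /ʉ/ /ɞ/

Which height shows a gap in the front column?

Front: /y/ (high), /œ/ (low-mid).
Central: /ʉ/ (high), /ɵ/ (high-mid), /ɞ/ (low-mid).
Back: /u/ (high), /o/ (high-mid), /ɔ/ (low-mid).
Every height has a front member except high-mid, where /ø/ would be expected.

high-mid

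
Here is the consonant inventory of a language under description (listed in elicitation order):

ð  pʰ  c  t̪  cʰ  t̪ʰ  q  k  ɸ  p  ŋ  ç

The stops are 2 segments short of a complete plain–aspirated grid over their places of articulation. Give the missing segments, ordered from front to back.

/kʰ/, /qʰ/

place of articulation  plain     aspirated
bilabial          p         pʰ      
dental            t̪        t̪ʰ     
palatal           c         cʰ      
velar             k         —       
uvular            q         —       
Gaps, from front to back: velar lacks aspirated (/kʰ/); uvular lacks aspirated (/qʰ/).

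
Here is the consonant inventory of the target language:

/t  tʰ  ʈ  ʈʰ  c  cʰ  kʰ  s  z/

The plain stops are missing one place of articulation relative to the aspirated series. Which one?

alveolar: plain /t/, aspirated /tʰ/.
retroflex: plain /ʈ/, aspirated /ʈʰ/.
palatal: plain /c/, aspirated /cʰ/.
velar: plain —, aspirated /kʰ/.
Every place of articulation has a plain member except velar, where /k/ would be expected.

velar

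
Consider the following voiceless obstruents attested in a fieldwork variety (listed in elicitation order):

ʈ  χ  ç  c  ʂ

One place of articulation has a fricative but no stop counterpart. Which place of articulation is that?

Stop: /ʈ/ (retroflex), /c/ (palatal).
Fricative: /ʂ/ (retroflex), /ç/ (palatal), /χ/ (uvular).
Every place of articulation has a stop member except uvular, where /q/ would be expected.

uvular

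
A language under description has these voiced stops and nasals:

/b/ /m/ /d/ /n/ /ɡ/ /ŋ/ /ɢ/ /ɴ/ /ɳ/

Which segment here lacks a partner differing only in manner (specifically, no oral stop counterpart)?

Bilabial: /b/ ~ /m/
Alveolar: /d/ ~ /n/
Velar: /ɡ/ ~ /ŋ/
Uvular: /ɢ/ ~ /ɴ/
Retroflex: only /ɳ/ (nasal); no oral stop partner.
So /ɳ/ is the unpaired segment.

/ɳ/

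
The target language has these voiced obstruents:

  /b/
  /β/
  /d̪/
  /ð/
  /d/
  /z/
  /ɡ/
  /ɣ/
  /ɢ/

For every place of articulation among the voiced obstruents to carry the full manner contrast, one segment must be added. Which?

Stop: /b/ (bilabial), /d̪/ (dental), /d/ (alveolar), /ɡ/ (velar), /ɢ/ (uvular).
Fricative: /β/ (bilabial), /ð/ (dental), /z/ (alveolar), /ɣ/ (velar).
The uvular row has no fricative member, so the gap is the uvular fricative /ʁ/.

/ʁ/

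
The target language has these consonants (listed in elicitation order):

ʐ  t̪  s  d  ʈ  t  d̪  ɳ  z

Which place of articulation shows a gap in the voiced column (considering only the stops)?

dental: voiceless /t̪/, voiced /d̪/.
alveolar: voiceless /t/, voiced /d/.
retroflex: voiceless /ʈ/, voiced —.
Every place of articulation has a voiced member except retroflex, where /ɖ/ would be expected.

retroflex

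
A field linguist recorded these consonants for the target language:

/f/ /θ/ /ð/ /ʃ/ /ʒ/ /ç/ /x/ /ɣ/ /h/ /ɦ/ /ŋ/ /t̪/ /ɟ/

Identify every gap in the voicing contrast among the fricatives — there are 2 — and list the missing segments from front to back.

/v/, /ʝ/

labiodental: voiceless /f/, voiced —.
dental: voiceless /θ/, voiced /ð/.
postalveolar: voiceless /ʃ/, voiced /ʒ/.
palatal: voiceless /ç/, voiced —.
velar: voiceless /x/, voiced /ɣ/.
glottal: voiceless /h/, voiced /ɦ/.
Gaps, from front to back: labiodental lacks voiced (/v/); palatal lacks voiced (/ʝ/).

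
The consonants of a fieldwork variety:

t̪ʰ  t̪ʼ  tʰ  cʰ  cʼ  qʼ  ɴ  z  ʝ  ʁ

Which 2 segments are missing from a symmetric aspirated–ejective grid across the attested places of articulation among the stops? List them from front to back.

/tʼ/, /qʰ/

Aspirated: /t̪ʰ/ (dental), /tʰ/ (alveolar), /cʰ/ (palatal).
Ejective: /t̪ʼ/ (dental), /cʼ/ (palatal), /qʼ/ (uvular).
Gaps, from front to back: alveolar lacks ejective (/tʼ/); uvular lacks aspirated (/qʰ/).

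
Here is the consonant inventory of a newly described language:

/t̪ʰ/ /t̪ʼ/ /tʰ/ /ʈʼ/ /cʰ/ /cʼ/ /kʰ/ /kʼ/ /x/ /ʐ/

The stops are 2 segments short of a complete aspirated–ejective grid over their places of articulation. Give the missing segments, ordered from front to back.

place of articulation  aspirated  ejective
dental            t̪ʰ       t̪ʼ     
alveolar          tʰ        —       
retroflex         —         ʈʼ      
palatal           cʰ        cʼ      
velar             kʰ        kʼ      
Gaps, from front to back: alveolar lacks ejective (/tʼ/); retroflex lacks aspirated (/ʈʰ/).

/tʼ/, /ʈʰ/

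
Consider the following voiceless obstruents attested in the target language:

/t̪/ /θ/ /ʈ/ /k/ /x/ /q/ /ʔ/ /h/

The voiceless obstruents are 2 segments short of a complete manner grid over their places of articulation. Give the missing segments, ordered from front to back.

Stop: /t̪/ (dental), /ʈ/ (retroflex), /k/ (velar), /q/ (uvular), /ʔ/ (glottal).
Fricative: /θ/ (dental), /x/ (velar), /h/ (glottal).
Gaps, from front to back: retroflex lacks fricative (/ʂ/); uvular lacks fricative (/χ/).

/ʂ/, /χ/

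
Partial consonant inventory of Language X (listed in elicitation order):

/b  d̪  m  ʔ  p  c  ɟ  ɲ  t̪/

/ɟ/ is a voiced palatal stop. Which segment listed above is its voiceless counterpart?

/c/

The voiceless counterpart is a voiceless palatal stop — in this inventory, /c/.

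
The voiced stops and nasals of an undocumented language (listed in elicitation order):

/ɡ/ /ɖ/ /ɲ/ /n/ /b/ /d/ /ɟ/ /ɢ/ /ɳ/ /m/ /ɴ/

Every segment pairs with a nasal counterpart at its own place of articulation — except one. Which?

Bilabial: /b/ ~ /m/
Alveolar: /d/ ~ /n/
Retroflex: /ɖ/ ~ /ɳ/
Palatal: /ɟ/ ~ /ɲ/
Uvular: /ɢ/ ~ /ɴ/
Velar: only /ɡ/ (oral stop); no nasal partner.
So /ɡ/ is the unpaired segment.

/ɡ/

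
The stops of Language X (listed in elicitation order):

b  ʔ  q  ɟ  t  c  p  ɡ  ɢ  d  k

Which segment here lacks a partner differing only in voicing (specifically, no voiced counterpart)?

/ʔ/

Bilabial: /p/ ~ /b/
Alveolar: /t/ ~ /d/
Palatal: /c/ ~ /ɟ/
Velar: /k/ ~ /ɡ/
Uvular: /q/ ~ /ɢ/
Glottal: only /ʔ/ (voiceless); no voiced partner.
So /ʔ/ is the unpaired segment.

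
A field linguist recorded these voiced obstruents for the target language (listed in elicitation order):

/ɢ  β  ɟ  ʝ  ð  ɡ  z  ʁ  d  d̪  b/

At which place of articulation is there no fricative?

bilabial: stop /b/, fricative /β/.
dental: stop /d̪/, fricative /ð/.
alveolar: stop /d/, fricative /z/.
palatal: stop /ɟ/, fricative /ʝ/.
velar: stop /ɡ/, fricative —.
uvular: stop /ɢ/, fricative /ʁ/.
Every place of articulation has a fricative member except velar, where /ɣ/ would be expected.

velar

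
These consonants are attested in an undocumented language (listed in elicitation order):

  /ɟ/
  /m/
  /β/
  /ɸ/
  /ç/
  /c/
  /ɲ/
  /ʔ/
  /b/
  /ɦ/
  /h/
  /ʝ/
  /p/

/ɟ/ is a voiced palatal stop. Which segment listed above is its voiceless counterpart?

/c/

The voiceless counterpart is a voiceless palatal stop — in this inventory, /c/.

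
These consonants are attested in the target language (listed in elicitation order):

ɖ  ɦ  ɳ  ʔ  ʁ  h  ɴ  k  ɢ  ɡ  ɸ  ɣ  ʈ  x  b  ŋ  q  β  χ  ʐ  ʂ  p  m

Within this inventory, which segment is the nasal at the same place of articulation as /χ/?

/χ/ is a voiceless uvular fricative.
The nasal at the same place is an uvular nasal — in this inventory, /ɴ/.

/ɴ/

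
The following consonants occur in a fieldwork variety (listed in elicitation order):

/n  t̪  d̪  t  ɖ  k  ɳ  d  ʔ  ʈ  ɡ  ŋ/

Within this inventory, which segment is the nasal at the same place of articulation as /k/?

/k/ is a voiceless velar stop.
The nasal at the same place is a velar nasal — in this inventory, /ŋ/.

/ŋ/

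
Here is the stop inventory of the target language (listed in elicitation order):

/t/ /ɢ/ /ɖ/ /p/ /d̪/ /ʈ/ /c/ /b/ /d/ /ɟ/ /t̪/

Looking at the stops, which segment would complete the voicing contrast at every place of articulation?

bilabial: voiceless /p/, voiced /b/.
dental: voiceless /t̪/, voiced /d̪/.
alveolar: voiceless /t/, voiced /d/.
retroflex: voiceless /ʈ/, voiced /ɖ/.
palatal: voiceless /c/, voiced /ɟ/.
uvular: voiceless —, voiced /ɢ/.
The uvular row has no voiceless member, so the gap is the voiceless uvular stop /q/.

/q/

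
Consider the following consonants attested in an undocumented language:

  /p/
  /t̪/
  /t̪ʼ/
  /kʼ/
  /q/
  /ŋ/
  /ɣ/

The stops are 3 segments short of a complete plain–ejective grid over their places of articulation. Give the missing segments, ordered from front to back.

place of articulation  plain     ejective
bilabial          p         —       
dental            t̪        t̪ʼ     
velar             —         kʼ      
uvular            q         —       
Gaps, from front to back: bilabial lacks ejective (/pʼ/); velar lacks plain (/k/); uvular lacks ejective (/qʼ/).

/pʼ/, /k/, /qʼ/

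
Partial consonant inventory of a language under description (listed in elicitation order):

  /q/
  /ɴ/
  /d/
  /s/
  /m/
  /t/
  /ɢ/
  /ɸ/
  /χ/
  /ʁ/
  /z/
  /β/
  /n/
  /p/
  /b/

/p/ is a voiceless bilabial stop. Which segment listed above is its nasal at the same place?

/m/

The nasal at the same place is a bilabial nasal — in this inventory, /m/.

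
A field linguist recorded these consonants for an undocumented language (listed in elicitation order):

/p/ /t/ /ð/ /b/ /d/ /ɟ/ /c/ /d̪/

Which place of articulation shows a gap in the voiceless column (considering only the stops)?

dental

bilabial: voiceless /p/, voiced /b/.
dental: voiceless —, voiced /d̪/.
alveolar: voiceless /t/, voiced /d/.
palatal: voiceless /c/, voiced /ɟ/.
Every place of articulation has a voiceless member except dental, where /t̪/ would be expected.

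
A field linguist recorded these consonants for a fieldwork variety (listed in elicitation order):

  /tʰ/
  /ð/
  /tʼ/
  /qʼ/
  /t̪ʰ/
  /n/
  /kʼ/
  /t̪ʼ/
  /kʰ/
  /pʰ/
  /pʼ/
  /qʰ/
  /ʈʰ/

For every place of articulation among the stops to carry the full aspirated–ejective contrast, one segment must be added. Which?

place of articulation  aspirated  ejective
bilabial          pʰ        pʼ      
dental            t̪ʰ       t̪ʼ     
alveolar          tʰ        tʼ      
retroflex         ʈʰ        —       
velar             kʰ        kʼ      
uvular            qʰ        qʼ      
The retroflex row has no ejective member, so the gap is the ejective retroflex stop /ʈʼ/.

/ʈʼ/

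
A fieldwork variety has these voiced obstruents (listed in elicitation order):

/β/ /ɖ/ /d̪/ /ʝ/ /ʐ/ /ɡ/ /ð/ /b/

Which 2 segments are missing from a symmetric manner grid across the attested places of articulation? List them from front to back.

/ɟ/, /ɣ/

bilabial: stop /b/, fricative /β/.
dental: stop /d̪/, fricative /ð/.
retroflex: stop /ɖ/, fricative /ʐ/.
palatal: stop —, fricative /ʝ/.
velar: stop /ɡ/, fricative —.
Gaps, from front to back: palatal lacks stop (/ɟ/); velar lacks fricative (/ɣ/).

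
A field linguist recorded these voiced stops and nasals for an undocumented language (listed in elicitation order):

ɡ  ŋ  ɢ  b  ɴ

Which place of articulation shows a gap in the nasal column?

Oral stop: /b/ (bilabial), /ɡ/ (velar), /ɢ/ (uvular).
Nasal: /ŋ/ (velar), /ɴ/ (uvular).
Every place of articulation has a nasal member except bilabial, where /m/ would be expected.

bilabial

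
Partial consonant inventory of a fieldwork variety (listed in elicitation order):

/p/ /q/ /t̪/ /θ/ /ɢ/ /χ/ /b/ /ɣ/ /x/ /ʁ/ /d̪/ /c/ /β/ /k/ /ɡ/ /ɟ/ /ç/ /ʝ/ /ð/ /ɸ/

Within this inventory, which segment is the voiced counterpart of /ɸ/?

/β/

/ɸ/ is a voiceless bilabial fricative.
The voiced counterpart is a voiced bilabial fricative — in this inventory, /β/.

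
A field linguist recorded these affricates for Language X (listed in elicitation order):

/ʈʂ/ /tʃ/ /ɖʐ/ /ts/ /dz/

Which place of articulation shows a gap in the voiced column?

postalveolar

alveolar: voiceless /ts/, voiced /dz/.
postalveolar: voiceless /tʃ/, voiced —.
retroflex: voiceless /ʈʂ/, voiced /ɖʐ/.
Every place of articulation has a voiced member except postalveolar, where /dʒ/ would be expected.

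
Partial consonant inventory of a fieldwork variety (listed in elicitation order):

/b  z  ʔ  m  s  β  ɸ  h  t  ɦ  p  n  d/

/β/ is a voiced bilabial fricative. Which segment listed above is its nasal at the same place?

The nasal at the same place is a bilabial nasal — in this inventory, /m/.

/m/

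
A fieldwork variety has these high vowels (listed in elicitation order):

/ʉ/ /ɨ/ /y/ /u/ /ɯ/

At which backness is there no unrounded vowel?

front

Unrounded: /ɨ/ (central), /ɯ/ (back).
Rounded: /y/ (front), /ʉ/ (central), /u/ (back).
Every backness has an unrounded member except front, where /i/ would be expected.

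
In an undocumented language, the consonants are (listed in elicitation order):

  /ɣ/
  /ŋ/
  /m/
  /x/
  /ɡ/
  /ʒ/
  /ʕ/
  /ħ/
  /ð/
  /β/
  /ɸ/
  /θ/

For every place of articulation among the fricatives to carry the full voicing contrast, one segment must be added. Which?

place of articulation  voiceless  voiced  
bilabial          ɸ         β       
dental            θ         ð       
postalveolar      —         ʒ       
velar             x         ɣ       
pharyngeal        ħ         ʕ       
The postalveolar row has no voiceless member, so the gap is the voiceless postalveolar fricative /ʃ/.

/ʃ/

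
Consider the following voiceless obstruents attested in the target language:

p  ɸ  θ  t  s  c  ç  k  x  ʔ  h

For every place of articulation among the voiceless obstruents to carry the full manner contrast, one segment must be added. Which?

/t̪/

bilabial: stop /p/, fricative /ɸ/.
dental: stop —, fricative /θ/.
alveolar: stop /t/, fricative /s/.
palatal: stop /c/, fricative /ç/.
velar: stop /k/, fricative /x/.
glottal: stop /ʔ/, fricative /h/.
The dental row has no stop member, so the gap is the dental stop /t̪/.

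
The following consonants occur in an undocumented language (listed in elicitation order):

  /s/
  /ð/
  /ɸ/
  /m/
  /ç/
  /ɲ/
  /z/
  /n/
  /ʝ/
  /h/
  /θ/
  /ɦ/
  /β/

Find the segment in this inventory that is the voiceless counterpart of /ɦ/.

/ɦ/ is a voiced glottal fricative.
The voiceless counterpart is a voiceless glottal fricative — in this inventory, /h/.

/h/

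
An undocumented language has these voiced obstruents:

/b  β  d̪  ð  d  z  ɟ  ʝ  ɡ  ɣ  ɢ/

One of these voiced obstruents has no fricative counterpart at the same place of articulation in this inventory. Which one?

/ɢ/

Bilabial: /b/ ~ /β/
Dental: /d̪/ ~ /ð/
Alveolar: /d/ ~ /z/
Palatal: /ɟ/ ~ /ʝ/
Velar: /ɡ/ ~ /ɣ/
Uvular: only /ɢ/ (stop); no fricative partner.
So /ɢ/ is the unpaired segment.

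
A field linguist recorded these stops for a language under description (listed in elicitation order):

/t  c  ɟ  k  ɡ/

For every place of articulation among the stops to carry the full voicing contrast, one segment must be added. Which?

/d/

alveolar: voiceless /t/, voiced —.
palatal: voiceless /c/, voiced /ɟ/.
velar: voiceless /k/, voiced /ɡ/.
The alveolar row has no voiced member, so the gap is the voiced alveolar stop /d/.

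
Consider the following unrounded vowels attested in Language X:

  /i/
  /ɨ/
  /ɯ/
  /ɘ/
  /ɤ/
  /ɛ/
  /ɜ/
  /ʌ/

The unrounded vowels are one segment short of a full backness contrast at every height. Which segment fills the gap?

/e/

Front: /i/ (high), /ɛ/ (low-mid).
Central: /ɨ/ (high), /ɘ/ (high-mid), /ɜ/ (low-mid).
Back: /ɯ/ (high), /ɤ/ (high-mid), /ʌ/ (low-mid).
The high-mid row has no front member, so the gap is the high-mid front unrounded vowel /e/.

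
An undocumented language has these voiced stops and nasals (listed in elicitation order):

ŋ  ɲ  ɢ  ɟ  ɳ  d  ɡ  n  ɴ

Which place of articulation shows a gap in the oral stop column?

retroflex

Oral stop: /d/ (alveolar), /ɟ/ (palatal), /ɡ/ (velar), /ɢ/ (uvular).
Nasal: /n/ (alveolar), /ɳ/ (retroflex), /ɲ/ (palatal), /ŋ/ (velar), /ɴ/ (uvular).
Every place of articulation has an oral stop member except retroflex, where /ɖ/ would be expected.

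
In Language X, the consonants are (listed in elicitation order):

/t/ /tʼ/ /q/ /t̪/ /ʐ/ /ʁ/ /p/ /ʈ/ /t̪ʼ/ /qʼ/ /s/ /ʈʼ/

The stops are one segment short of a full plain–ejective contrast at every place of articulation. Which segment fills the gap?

/pʼ/

Plain: /p/ (bilabial), /t̪/ (dental), /t/ (alveolar), /ʈ/ (retroflex), /q/ (uvular).
Ejective: /t̪ʼ/ (dental), /tʼ/ (alveolar), /ʈʼ/ (retroflex), /qʼ/ (uvular).
The bilabial row has no ejective member, so the gap is the ejective bilabial stop /pʼ/.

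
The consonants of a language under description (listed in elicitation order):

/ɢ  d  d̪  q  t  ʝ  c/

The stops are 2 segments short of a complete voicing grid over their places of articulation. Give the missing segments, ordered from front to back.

/t̪/, /ɟ/

Voiceless: /t/ (alveolar), /c/ (palatal), /q/ (uvular).
Voiced: /d̪/ (dental), /d/ (alveolar), /ɢ/ (uvular).
Gaps, from front to back: dental lacks voiceless (/t̪/); palatal lacks voiced (/ɟ/).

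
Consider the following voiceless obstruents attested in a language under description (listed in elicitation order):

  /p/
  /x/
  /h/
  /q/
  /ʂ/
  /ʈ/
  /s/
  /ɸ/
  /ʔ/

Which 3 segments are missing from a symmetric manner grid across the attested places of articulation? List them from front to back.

Stop: /p/ (bilabial), /ʈ/ (retroflex), /q/ (uvular), /ʔ/ (glottal).
Fricative: /ɸ/ (bilabial), /s/ (alveolar), /ʂ/ (retroflex), /x/ (velar), /h/ (glottal).
Gaps, from front to back: alveolar lacks stop (/t/); velar lacks stop (/k/); uvular lacks fricative (/χ/).

/t/, /k/, /χ/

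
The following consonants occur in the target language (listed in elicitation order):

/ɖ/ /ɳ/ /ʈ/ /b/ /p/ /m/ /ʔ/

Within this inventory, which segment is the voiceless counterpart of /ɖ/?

/ʈ/

/ɖ/ is a voiced retroflex stop.
The voiceless counterpart is a voiceless retroflex stop — in this inventory, /ʈ/.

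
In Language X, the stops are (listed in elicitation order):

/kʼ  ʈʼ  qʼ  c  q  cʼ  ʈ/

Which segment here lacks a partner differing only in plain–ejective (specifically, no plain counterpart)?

/kʼ/

Retroflex: /ʈ/ ~ /ʈʼ/
Palatal: /c/ ~ /cʼ/
Uvular: /q/ ~ /qʼ/
Velar: only /kʼ/ (ejective); no plain partner.
So /kʼ/ is the unpaired segment.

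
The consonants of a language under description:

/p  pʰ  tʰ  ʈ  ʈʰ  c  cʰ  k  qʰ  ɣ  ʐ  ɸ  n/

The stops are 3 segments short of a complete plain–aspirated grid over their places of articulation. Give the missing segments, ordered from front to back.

Plain: /p/ (bilabial), /ʈ/ (retroflex), /c/ (palatal), /k/ (velar).
Aspirated: /pʰ/ (bilabial), /tʰ/ (alveolar), /ʈʰ/ (retroflex), /cʰ/ (palatal), /qʰ/ (uvular).
Gaps, from front to back: alveolar lacks plain (/t/); velar lacks aspirated (/kʰ/); uvular lacks plain (/q/).

/t/, /kʰ/, /q/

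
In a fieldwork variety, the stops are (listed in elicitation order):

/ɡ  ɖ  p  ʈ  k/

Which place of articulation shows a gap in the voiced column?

bilabial

place of articulation  voiceless  voiced  
bilabial          p         —       
retroflex         ʈ         ɖ       
velar             k         ɡ       
Every place of articulation has a voiced member except bilabial, where /b/ would be expected.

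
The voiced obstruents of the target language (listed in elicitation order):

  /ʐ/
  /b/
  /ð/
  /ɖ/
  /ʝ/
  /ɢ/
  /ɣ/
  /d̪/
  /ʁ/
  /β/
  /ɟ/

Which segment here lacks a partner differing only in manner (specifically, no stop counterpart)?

/ɣ/

Bilabial: /b/ ~ /β/
Dental: /d̪/ ~ /ð/
Retroflex: /ɖ/ ~ /ʐ/
Palatal: /ɟ/ ~ /ʝ/
Uvular: /ɢ/ ~ /ʁ/
Velar: only /ɣ/ (fricative); no stop partner.
So /ɣ/ is the unpaired segment.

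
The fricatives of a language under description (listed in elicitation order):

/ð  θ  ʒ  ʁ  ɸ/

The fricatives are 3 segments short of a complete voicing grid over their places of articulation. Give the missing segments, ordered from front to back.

bilabial: voiceless /ɸ/, voiced —.
dental: voiceless /θ/, voiced /ð/.
postalveolar: voiceless —, voiced /ʒ/.
uvular: voiceless —, voiced /ʁ/.
Gaps, from front to back: bilabial lacks voiced (/β/); postalveolar lacks voiceless (/ʃ/); uvular lacks voiceless (/χ/).

/β/, /ʃ/, /χ/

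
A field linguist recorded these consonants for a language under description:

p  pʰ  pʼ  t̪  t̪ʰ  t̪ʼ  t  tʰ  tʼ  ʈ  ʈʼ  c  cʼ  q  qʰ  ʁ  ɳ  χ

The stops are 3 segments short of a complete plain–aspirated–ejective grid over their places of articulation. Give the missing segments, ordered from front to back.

bilabial: plain /p/, aspirated /pʰ/, ejective /pʼ/.
dental: plain /t̪/, aspirated /t̪ʰ/, ejective /t̪ʼ/.
alveolar: plain /t/, aspirated /tʰ/, ejective /tʼ/.
retroflex: plain /ʈ/, aspirated —, ejective /ʈʼ/.
palatal: plain /c/, aspirated —, ejective /cʼ/.
uvular: plain /q/, aspirated /qʰ/, ejective —.
Gaps, from front to back: retroflex lacks aspirated (/ʈʰ/); palatal lacks aspirated (/cʰ/); uvular lacks ejective (/qʼ/).

/ʈʰ/, /cʰ/, /qʼ/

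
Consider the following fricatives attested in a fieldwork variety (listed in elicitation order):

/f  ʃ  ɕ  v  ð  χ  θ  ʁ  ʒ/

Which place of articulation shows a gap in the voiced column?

labiodental: voiceless /f/, voiced /v/.
dental: voiceless /θ/, voiced /ð/.
postalveolar: voiceless /ʃ/, voiced /ʒ/.
alveolo-palatal: voiceless /ɕ/, voiced —.
uvular: voiceless /χ/, voiced /ʁ/.
Every place of articulation has a voiced member except alveolo-palatal, where /ʑ/ would be expected.

alveolo-palatal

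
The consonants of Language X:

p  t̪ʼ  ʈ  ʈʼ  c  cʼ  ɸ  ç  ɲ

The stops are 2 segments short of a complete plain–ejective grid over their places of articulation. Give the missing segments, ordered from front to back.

/pʼ/, /t̪/

bilabial: plain /p/, ejective —.
dental: plain —, ejective /t̪ʼ/.
retroflex: plain /ʈ/, ejective /ʈʼ/.
palatal: plain /c/, ejective /cʼ/.
Gaps, from front to back: bilabial lacks ejective (/pʼ/); dental lacks plain (/t̪/).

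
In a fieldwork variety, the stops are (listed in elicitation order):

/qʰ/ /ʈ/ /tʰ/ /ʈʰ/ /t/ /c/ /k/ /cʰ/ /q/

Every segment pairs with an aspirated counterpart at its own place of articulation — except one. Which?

Alveolar: /t/ ~ /tʰ/
Retroflex: /ʈ/ ~ /ʈʰ/
Palatal: /c/ ~ /cʰ/
Uvular: /q/ ~ /qʰ/
Velar: only /k/ (plain); no aspirated partner.
So /k/ is the unpaired segment.

/k/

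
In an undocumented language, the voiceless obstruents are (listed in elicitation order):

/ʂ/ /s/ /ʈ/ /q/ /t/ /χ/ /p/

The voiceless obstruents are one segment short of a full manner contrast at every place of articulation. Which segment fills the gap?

Stop: /p/ (bilabial), /t/ (alveolar), /ʈ/ (retroflex), /q/ (uvular).
Fricative: /s/ (alveolar), /ʂ/ (retroflex), /χ/ (uvular).
The bilabial row has no fricative member, so the gap is the bilabial fricative /ɸ/.

/ɸ/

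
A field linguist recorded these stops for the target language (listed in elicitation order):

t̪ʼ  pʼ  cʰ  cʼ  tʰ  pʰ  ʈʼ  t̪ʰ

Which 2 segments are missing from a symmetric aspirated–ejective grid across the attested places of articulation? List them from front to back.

place of articulation  aspirated  ejective
bilabial          pʰ        pʼ      
dental            t̪ʰ       t̪ʼ     
alveolar          tʰ        —       
retroflex         —         ʈʼ      
palatal           cʰ        cʼ      
Gaps, from front to back: alveolar lacks ejective (/tʼ/); retroflex lacks aspirated (/ʈʰ/).

/tʼ/, /ʈʰ/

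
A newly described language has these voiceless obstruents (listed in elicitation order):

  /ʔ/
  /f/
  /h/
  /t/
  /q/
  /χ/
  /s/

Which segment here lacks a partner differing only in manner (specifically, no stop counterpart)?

/f/

Alveolar: /t/ ~ /s/
Uvular: /q/ ~ /χ/
Glottal: /ʔ/ ~ /h/
Labiodental: only /f/ (fricative); no stop partner.
So /f/ is the unpaired segment.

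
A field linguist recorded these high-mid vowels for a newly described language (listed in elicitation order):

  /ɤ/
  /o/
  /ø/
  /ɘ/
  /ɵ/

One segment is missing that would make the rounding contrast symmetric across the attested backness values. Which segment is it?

front: unrounded —, rounded /ø/.
central: unrounded /ɘ/, rounded /ɵ/.
back: unrounded /ɤ/, rounded /o/.
The front row has no unrounded member, so the gap is the front unrounded vowel /e/.

/e/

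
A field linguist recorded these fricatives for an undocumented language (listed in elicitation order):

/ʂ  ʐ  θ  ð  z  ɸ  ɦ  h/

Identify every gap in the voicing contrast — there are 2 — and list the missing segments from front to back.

/β/, /s/

Voiceless: /ɸ/ (bilabial), /θ/ (dental), /ʂ/ (retroflex), /h/ (glottal).
Voiced: /ð/ (dental), /z/ (alveolar), /ʐ/ (retroflex), /ɦ/ (glottal).
Gaps, from front to back: bilabial lacks voiced (/β/); alveolar lacks voiceless (/s/).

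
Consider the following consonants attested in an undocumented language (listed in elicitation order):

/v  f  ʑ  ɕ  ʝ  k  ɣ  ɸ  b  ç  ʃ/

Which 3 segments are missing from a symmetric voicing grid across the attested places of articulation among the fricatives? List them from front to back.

Voiceless: /ɸ/ (bilabial), /f/ (labiodental), /ʃ/ (postalveolar), /ɕ/ (alveolo-palatal), /ç/ (palatal).
Voiced: /v/ (labiodental), /ʑ/ (alveolo-palatal), /ʝ/ (palatal), /ɣ/ (velar).
Gaps, from front to back: bilabial lacks voiced (/β/); postalveolar lacks voiced (/ʒ/); velar lacks voiceless (/x/).

/β/, /ʒ/, /x/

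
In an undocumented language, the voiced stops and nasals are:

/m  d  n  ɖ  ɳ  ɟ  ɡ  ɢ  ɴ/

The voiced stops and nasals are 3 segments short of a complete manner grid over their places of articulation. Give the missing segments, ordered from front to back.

place of articulation  oral stop  nasal   
bilabial          —         m       
alveolar          d         n       
retroflex         ɖ         ɳ       
palatal           ɟ         —       
velar             ɡ         —       
uvular            ɢ         ɴ       
Gaps, from front to back: bilabial lacks oral stop (/b/); palatal lacks nasal (/ɲ/); velar lacks nasal (/ŋ/).

/b/, /ɲ/, /ŋ/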